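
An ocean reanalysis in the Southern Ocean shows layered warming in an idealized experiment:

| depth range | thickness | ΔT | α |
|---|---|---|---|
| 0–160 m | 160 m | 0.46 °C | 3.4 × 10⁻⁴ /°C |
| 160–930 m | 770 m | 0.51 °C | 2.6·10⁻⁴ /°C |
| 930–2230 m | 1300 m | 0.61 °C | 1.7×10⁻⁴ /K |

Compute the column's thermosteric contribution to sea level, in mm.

0–160 m: 0.46 × 3.4×10⁻⁴ × 160 = 0.025024 m
0.51 × 770 × 2.6×10⁻⁴ = 0.102102 m
Layer 3: 0.61 × 1.7×10⁻⁴ × 1300 = 0.13481 m
Δh = 0.025024 + 0.102102 + 0.13481 = 0.261936 m ≈ 262 mm

262 mm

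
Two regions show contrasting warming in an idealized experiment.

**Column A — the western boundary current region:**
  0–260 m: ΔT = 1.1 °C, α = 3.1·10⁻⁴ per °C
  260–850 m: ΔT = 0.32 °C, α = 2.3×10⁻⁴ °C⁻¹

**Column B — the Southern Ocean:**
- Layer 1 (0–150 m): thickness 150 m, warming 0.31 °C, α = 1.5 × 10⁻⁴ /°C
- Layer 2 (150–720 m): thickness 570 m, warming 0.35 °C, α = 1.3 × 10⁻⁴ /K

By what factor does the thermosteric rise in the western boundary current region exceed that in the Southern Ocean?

A 0–260 m: 1.1 × 260 × 3.1×10⁻⁴ = 0.08866 m
A 260–850 m: 2.3×10⁻⁴ × 0.32 × 590 = 0.043424 m
A total: 0.132084 m
B 0–150 m: 150 × 0.31 × 1.5×10⁻⁴ = 0.006975 m
B Layer 2: 570 × 1.3×10⁻⁴ × 0.35 = 0.025935 m
B total: 0.03291 m
Ratio: 0.132084 / 0.03291 ≈ 4.013

≈ 4.01×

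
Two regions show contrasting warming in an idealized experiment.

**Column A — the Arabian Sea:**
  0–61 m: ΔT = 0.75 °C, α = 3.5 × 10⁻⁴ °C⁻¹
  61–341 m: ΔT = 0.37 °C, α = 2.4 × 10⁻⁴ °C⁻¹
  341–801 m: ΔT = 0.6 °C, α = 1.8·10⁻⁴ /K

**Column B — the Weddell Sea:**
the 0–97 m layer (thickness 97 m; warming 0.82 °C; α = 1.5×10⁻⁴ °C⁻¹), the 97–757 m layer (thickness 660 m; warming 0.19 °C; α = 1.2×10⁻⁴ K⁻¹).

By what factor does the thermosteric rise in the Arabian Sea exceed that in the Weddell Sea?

A 0–61 m: 61 × 3.5×10⁻⁴ × 0.75 = 0.0160125 m
A 61–341 m: 2.4×10⁻⁴ × 280 × 0.37 = 0.024864 m
A 341–801 m: 460 × 0.6 × 1.8×10⁻⁴ = 0.04968 m
A total: 0.0905565 m
B Layer 1: 97 × 1.5×10⁻⁴ × 0.82 = 0.011931 m
B Layer 2: 0.19 × 660 × 1.2×10⁻⁴ = 0.015048 m
B total: 0.026979 m
Ratio: 0.0905565 / 0.026979 ≈ 3.357

3.4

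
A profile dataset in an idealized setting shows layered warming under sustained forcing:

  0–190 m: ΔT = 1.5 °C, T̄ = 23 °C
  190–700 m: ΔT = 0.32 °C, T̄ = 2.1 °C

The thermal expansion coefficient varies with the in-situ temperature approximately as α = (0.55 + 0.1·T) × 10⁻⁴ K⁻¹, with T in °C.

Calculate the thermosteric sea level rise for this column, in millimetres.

94 mm

Layer 1: α = (0.55 + 0.1×23)×10⁻⁴ = 2.85×10⁻⁴ K⁻¹
Layer 2: α = (0.55 + 0.1×2.1)×10⁻⁴ = 0.76×10⁻⁴ K⁻¹
0–190 m: 190 × 1.5 × 2.85×10⁻⁴ = 0.081225 m
0.32 × 0.76×10⁻⁴ × 510 = 0.0124032 m
Δh = 0.081225 + 0.0124032 = 0.0936282 m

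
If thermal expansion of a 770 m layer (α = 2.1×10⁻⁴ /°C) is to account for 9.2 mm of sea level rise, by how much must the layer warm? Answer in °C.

0.0569 °C

ΔT = Δh/(αH) = 0.0092 / (2.1×10⁻⁴ × 770) ≈ 0.05690 °C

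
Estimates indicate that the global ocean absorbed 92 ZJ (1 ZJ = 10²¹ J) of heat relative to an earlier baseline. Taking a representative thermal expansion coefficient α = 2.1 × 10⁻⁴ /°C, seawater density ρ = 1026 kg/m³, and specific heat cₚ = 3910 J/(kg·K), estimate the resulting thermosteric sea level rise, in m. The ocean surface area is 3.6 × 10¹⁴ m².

about 0.0134 m

Per unit area: Q = 92×10²¹ / (3.6×10¹⁴) ≈ 2.556×10⁸ J/m²
Δh = αQ/(ρcₚ) = 2.1×10⁻⁴ × 2.556×10⁸ / (1026 × 3910) ≈ 0.01338 m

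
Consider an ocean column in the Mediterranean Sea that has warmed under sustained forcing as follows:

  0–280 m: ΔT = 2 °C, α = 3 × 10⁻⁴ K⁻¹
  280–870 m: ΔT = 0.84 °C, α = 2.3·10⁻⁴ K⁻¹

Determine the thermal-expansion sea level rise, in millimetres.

0–280 m: 280 × 2 × 3×10⁻⁴ = 0.16800 m
Layer 2: 0.84 × 2.3×10⁻⁴ × 590 = 0.113988 m
Δh = 0.16800 + 0.113988 = 0.281988 m

Δh ≈ 280 mm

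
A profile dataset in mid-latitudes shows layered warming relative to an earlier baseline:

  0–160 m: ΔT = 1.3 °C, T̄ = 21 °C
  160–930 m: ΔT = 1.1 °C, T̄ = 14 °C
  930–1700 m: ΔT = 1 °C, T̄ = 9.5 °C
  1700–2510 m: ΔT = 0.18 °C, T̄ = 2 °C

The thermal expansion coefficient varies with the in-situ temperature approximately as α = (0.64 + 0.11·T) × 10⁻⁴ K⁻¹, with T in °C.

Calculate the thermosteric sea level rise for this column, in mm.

Layer 1: α = (0.64 + 0.11×21)×10⁻⁴ = 2.95×10⁻⁴ K⁻¹
Layer 2: α = (0.64 + 0.11×14)×10⁻⁴ = 2.18×10⁻⁴ K⁻¹
Layer 3: α = (0.64 + 0.11×9.5)×10⁻⁴ = 1.685×10⁻⁴ K⁻¹
Layer 4: α = (0.64 + 0.11×2)×10⁻⁴ = 0.86×10⁻⁴ K⁻¹
2.95×10⁻⁴ × 1.3 × 160 = 0.06136 m
160–930 m: 2.18×10⁻⁴ × 1.1 × 770 = 0.184646 m
930–1700 m: 1.685×10⁻⁴ × 1 × 770 = 0.129745 m
Layer 4: 0.18 × 0.86×10⁻⁴ × 810 = 0.0125388 m
Δh = 0.06136 + 0.184646 + 0.129745 + 0.0125388 = 0.3882898 m

388 mm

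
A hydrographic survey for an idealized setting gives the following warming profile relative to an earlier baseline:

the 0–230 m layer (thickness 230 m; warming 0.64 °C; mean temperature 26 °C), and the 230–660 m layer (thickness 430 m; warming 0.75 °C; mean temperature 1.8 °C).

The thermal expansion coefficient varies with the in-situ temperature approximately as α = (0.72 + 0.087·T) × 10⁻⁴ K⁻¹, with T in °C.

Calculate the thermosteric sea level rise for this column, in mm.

Δh = 72 mm

Layer 1: α = (0.72 + 0.087×26)×10⁻⁴ = 2.982×10⁻⁴ K⁻¹
Layer 2: α = (0.72 + 0.087×1.8)×10⁻⁴ = 0.8766×10⁻⁴ K⁻¹
0–230 m: 230 × 2.982×10⁻⁴ × 0.64 = 0.04389504 m
0.8766×10⁻⁴ × 430 × 0.75 = 0.02827035 m
Δh = 0.04389504 + 0.02827035 = 0.07216539 m ≈ 72 mm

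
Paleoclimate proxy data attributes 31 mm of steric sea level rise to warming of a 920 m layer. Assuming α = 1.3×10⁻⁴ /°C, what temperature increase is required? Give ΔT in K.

ΔT = Δh/(αH) = 0.031 / (1.3×10⁻⁴ × 920) ≈ 0.2592 K

ΔT ≈ 0.259 K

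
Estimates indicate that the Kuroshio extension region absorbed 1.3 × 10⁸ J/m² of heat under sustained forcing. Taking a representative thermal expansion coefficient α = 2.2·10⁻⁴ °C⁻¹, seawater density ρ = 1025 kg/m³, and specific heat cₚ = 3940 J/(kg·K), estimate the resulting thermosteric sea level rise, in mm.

Δh ≈ 7.08 mm

Δh = αQ/(ρcₚ) = 2.2×10⁻⁴ × 1.3×10⁸ / (1025 × 3940) ≈ 0.0070818 m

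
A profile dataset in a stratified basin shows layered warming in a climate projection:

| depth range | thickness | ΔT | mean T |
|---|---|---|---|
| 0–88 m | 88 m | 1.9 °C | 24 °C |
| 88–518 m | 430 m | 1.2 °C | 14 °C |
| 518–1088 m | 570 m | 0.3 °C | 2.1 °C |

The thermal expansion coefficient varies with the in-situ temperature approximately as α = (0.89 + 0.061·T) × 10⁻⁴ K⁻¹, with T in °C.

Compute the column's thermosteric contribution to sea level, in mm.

Δh = 147 mm

Layer 1: α = (0.89 + 0.061×24)×10⁻⁴ = 2.354×10⁻⁴ K⁻¹
Layer 2: α = (0.89 + 0.061×14)×10⁻⁴ = 1.744×10⁻⁴ K⁻¹
Layer 3: α = (0.89 + 0.061×2.1)×10⁻⁴ = 1.0181×10⁻⁴ K⁻¹
0–88 m: 88 × 1.9 × 2.354×10⁻⁴ = 0.03935888 m
Layer 2: 1.744×10⁻⁴ × 430 × 1.2 = 0.0899904 m
Layer 3: 0.3 × 570 × 1.0181×10⁻⁴ = 0.01740951 m
Δh = 0.03935888 + 0.0899904 + 0.01740951 = 0.14675879 m ≈ 147 mm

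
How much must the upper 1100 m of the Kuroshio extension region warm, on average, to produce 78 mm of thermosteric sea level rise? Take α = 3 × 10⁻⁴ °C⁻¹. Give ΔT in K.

about 0.24 K

ΔT = Δh/(αH) = 0.078 / (3×10⁻⁴ × 1100) ≈ 0.2364 K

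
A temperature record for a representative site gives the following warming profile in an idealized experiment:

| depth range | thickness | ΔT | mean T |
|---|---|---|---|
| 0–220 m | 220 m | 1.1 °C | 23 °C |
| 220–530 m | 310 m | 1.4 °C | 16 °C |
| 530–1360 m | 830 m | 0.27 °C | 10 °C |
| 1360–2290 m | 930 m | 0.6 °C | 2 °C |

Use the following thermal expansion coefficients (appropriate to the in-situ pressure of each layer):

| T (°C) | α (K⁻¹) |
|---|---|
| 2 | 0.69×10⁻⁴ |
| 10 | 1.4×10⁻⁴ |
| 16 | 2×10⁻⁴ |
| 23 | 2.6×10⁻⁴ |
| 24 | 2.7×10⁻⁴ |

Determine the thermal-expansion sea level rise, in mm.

Layer 1 at 23 °C → α = 2.6×10⁻⁴ K⁻¹
Layer 2 at 16 °C → α = 2×10⁻⁴ K⁻¹
Layer 3 at 10 °C → α = 1.4×10⁻⁴ K⁻¹
Layer 4 at 2 °C → α = 0.69×10⁻⁴ K⁻¹
Layer 1: 1.1 × 2.6×10⁻⁴ × 220 = 0.06292 m
220–530 m: 1.4 × 2×10⁻⁴ × 310 = 0.08680 m
Layer 3: 0.27 × 1.4×10⁻⁴ × 830 = 0.031374 m
Layer 4: 0.6 × 930 × 0.69×10⁻⁴ = 0.038502 m
Δh = 0.06292 + 0.08680 + 0.031374 + 0.038502 = 0.219596 m ≈ 220 mm

220 mm of thermosteric rise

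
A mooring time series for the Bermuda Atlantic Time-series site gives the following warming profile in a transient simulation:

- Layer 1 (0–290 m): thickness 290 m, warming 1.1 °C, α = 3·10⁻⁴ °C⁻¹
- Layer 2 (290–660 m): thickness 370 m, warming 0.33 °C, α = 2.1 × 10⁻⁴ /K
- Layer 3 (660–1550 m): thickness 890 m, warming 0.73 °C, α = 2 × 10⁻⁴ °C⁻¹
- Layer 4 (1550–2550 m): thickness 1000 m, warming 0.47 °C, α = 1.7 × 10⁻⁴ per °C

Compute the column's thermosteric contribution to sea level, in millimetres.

290 × 3×10⁻⁴ × 1.1 = 0.09570 m
290–660 m: 2.1×10⁻⁴ × 370 × 0.33 = 0.025641 m
660–1550 m: 0.73 × 2×10⁻⁴ × 890 = 0.12994 m
Layer 4: 1.7×10⁻⁴ × 0.47 × 1000 = 0.07990 m
Δh = 0.09570 + 0.025641 + 0.12994 + 0.07990 = 0.331181 m ≈ 330 mm

Δh ≈ 330 mm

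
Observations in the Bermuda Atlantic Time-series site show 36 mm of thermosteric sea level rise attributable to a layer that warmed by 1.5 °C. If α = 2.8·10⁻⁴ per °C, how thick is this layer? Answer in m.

85.7 m

H = Δh/(αΔT) = 0.036 / (2.8×10⁻⁴ × 1.5) ≈ 85.71 m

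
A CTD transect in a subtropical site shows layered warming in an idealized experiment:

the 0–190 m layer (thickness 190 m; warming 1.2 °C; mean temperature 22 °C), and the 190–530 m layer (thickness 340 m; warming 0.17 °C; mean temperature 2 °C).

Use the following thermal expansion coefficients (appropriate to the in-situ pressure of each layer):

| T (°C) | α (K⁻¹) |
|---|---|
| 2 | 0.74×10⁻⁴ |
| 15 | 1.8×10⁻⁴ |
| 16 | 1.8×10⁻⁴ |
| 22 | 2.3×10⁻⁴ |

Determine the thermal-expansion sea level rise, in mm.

Δh = 56.7 mm

Layer 1 at 22 °C → α = 2.3×10⁻⁴ K⁻¹
Layer 2 at 2 °C → α = 0.74×10⁻⁴ K⁻¹
Layer 1: 2.3×10⁻⁴ × 1.2 × 190 = 0.05244 m
0.74×10⁻⁴ × 0.17 × 340 = 0.0042772 m
Δh = 0.05244 + 0.0042772 = 0.0567172 m ≈ 56.7 mm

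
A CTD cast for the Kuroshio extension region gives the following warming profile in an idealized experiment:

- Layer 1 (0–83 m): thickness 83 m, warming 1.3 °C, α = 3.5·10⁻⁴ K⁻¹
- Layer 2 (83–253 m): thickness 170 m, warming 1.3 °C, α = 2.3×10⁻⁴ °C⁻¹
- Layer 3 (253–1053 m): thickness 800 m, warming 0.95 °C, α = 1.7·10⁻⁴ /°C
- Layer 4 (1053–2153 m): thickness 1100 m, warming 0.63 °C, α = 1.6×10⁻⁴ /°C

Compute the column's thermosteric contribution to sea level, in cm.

1.3 × 3.5×10⁻⁴ × 83 = 0.037765 m
83–253 m: 2.3×10⁻⁴ × 1.3 × 170 = 0.05083 m
253–1053 m: 800 × 1.7×10⁻⁴ × 0.95 = 0.12920 m
1100 × 0.63 × 1.6×10⁻⁴ = 0.11088 m
Δh = 0.037765 + 0.05083 + 0.12920 + 0.11088 = 0.328675 m ≈ 32.9 cm

32.9 cm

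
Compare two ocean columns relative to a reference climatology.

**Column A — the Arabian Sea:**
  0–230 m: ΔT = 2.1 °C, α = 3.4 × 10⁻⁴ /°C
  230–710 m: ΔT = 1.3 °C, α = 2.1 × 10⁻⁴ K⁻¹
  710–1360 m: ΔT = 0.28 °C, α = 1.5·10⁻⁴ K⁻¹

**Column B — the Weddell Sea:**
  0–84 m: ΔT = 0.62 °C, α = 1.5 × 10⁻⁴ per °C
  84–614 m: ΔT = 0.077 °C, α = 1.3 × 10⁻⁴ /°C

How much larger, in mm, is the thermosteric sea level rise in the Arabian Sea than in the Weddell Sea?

309 mm

A 230 × 3.4×10⁻⁴ × 2.1 = 0.16422 m
A 2.1×10⁻⁴ × 1.3 × 480 = 0.13104 m
A 650 × 0.28 × 1.5×10⁻⁴ = 0.02730 m
A total: 0.32256 m
B Layer 1: 0.62 × 1.5×10⁻⁴ × 84 = 0.007812 m
B 0.077 × 1.3×10⁻⁴ × 530 = 0.0053053 m
B total: 0.0131173 m
Difference: 0.32256 − 0.0131173 = 0.3094427 m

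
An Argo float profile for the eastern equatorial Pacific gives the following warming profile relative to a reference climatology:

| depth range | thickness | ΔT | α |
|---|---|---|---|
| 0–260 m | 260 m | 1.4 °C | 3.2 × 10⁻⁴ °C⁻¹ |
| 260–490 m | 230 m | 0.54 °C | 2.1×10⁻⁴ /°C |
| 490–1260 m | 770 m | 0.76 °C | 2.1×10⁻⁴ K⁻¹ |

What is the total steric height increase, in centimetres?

Δh = 27 cm

Layer 1: 260 × 3.2×10⁻⁴ × 1.4 = 0.11648 m
2.1×10⁻⁴ × 0.54 × 230 = 0.026082 m
490–1260 m: 770 × 2.1×10⁻⁴ × 0.76 = 0.122892 m
Δh = 0.11648 + 0.026082 + 0.122892 = 0.265454 m ≈ 27 cm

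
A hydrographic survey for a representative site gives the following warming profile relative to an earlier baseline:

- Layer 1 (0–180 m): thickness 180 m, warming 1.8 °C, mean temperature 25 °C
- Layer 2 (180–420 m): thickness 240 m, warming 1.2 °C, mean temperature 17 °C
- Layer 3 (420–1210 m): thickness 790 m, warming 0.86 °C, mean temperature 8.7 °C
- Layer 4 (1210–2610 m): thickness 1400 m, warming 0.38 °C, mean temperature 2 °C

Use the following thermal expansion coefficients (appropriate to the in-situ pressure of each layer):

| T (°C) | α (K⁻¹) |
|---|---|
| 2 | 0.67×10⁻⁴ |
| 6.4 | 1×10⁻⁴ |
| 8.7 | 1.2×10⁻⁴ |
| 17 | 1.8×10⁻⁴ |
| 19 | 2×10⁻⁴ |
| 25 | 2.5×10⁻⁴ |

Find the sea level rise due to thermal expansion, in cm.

Δh = 25.0 cm

Layer 1 at 25 °C → α = 2.5×10⁻⁴ K⁻¹
Layer 2 at 17 °C → α = 1.8×10⁻⁴ K⁻¹
Layer 3 at 8.7 °C → α = 1.2×10⁻⁴ K⁻¹
Layer 4 at 2 °C → α = 0.67×10⁻⁴ K⁻¹
180 × 1.8 × 2.5×10⁻⁴ = 0.08100 m
1.8×10⁻⁴ × 1.2 × 240 = 0.05184 m
420–1210 m: 0.86 × 1.2×10⁻⁴ × 790 = 0.081528 m
1400 × 0.67×10⁻⁴ × 0.38 = 0.035644 m
Δh = 0.08100 + 0.05184 + 0.081528 + 0.035644 = 0.250012 m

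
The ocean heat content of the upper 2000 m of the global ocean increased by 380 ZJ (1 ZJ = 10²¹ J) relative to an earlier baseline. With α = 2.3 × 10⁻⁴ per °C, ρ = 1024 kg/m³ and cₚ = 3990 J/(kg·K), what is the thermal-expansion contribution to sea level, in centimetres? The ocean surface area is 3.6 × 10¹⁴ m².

Per unit area: Q = 380×10²¹ / (3.6×10¹⁴) ≈ 1.056×10⁹ J/m²
Δh = αQ/(ρcₚ) = 2.3×10⁻⁴ × 1.056×10⁹ / (1024 × 3990) ≈ 0.059445 m

5.94 cm of thermosteric rise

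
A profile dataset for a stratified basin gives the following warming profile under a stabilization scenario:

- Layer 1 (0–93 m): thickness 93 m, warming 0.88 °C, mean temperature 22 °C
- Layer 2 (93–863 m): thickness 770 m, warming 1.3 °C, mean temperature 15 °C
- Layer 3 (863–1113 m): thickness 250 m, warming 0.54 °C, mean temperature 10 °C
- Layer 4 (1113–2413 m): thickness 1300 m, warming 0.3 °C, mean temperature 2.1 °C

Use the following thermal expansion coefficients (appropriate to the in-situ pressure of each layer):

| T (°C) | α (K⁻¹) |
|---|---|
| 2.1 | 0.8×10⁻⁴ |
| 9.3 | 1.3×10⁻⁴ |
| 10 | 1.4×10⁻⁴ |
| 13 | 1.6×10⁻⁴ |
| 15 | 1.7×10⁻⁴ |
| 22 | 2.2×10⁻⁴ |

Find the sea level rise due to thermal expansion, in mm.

Layer 1 at 22 °C → α = 2.2×10⁻⁴ K⁻¹
Layer 2 at 15 °C → α = 1.7×10⁻⁴ K⁻¹
Layer 3 at 10 °C → α = 1.4×10⁻⁴ K⁻¹
Layer 4 at 2.1 °C → α = 0.8×10⁻⁴ K⁻¹
0.88 × 93 × 2.2×10⁻⁴ = 0.0180048 m
1.3 × 1.7×10⁻⁴ × 770 = 0.17017 m
250 × 0.54 × 1.4×10⁻⁴ = 0.01890 m
Layer 4: 0.3 × 0.8×10⁻⁴ × 1300 = 0.03120 m
Δh = 0.0180048 + 0.17017 + 0.01890 + 0.03120 = 0.2382748 m ≈ 238 mm

about 238 mm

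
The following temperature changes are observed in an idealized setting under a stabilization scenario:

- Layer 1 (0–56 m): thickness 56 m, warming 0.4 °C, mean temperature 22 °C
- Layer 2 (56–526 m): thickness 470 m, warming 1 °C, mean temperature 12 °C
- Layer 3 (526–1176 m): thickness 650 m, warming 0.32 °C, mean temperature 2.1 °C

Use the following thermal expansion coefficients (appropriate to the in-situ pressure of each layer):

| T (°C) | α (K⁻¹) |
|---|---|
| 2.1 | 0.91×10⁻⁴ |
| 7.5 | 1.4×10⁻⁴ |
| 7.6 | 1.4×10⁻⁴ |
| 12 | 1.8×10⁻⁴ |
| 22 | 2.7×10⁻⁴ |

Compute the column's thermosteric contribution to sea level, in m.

Δh = 0.110 m

Layer 1 at 22 °C → α = 2.7×10⁻⁴ K⁻¹
Layer 2 at 12 °C → α = 1.8×10⁻⁴ K⁻¹
Layer 3 at 2.1 °C → α = 0.91×10⁻⁴ K⁻¹
0–56 m: 56 × 0.4 × 2.7×10⁻⁴ = 0.006048 m
56–526 m: 470 × 1.8×10⁻⁴ × 1 = 0.08460 m
0.91×10⁻⁴ × 0.32 × 650 = 0.018928 m
Δh = 0.006048 + 0.08460 + 0.018928 = 0.109576 m ≈ 0.110 m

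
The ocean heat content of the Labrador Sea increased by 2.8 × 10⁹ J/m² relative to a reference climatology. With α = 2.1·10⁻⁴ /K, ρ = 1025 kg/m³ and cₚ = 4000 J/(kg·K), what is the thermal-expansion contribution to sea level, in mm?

Δh = αQ/(ρcₚ) = 2.1×10⁻⁴ × 2.8×10⁹ / (1025 × 4000) ≈ 0.14341 m

143 mm of thermosteric rise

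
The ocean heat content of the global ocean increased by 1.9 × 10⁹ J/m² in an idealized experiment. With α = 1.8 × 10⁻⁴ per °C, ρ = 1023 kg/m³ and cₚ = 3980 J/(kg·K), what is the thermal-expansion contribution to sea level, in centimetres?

Δh ≈ 8.40 cm

Δh = αQ/(ρcₚ) = 1.8×10⁻⁴ × 1.9×10⁹ / (1023 × 3980) ≈ 0.083998 m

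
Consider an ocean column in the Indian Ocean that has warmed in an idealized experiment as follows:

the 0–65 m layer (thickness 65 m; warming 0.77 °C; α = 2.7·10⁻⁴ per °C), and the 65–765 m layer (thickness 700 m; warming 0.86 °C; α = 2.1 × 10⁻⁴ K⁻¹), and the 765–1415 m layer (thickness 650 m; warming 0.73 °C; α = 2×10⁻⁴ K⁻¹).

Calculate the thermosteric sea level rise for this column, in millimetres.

0–65 m: 0.77 × 2.7×10⁻⁴ × 65 = 0.0135135 m
65–765 m: 700 × 2.1×10⁻⁴ × 0.86 = 0.12642 m
765–1415 m: 2×10⁻⁴ × 0.73 × 650 = 0.09490 m
Δh = 0.0135135 + 0.12642 + 0.09490 = 0.2348335 m ≈ 235 mm

about 235 mm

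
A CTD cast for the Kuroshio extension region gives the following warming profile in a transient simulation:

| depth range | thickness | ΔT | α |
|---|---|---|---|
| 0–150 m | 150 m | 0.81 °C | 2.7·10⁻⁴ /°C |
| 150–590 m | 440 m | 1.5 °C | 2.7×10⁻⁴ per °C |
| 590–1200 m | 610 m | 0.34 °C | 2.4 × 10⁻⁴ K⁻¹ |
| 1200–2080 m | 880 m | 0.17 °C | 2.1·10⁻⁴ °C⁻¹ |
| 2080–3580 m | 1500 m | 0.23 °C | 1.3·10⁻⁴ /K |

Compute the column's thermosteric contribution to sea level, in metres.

Layer 1: 2.7×10⁻⁴ × 0.81 × 150 = 0.032805 m
150–590 m: 440 × 1.5 × 2.7×10⁻⁴ = 0.17820 m
0.34 × 610 × 2.4×10⁻⁴ = 0.049776 m
880 × 2.1×10⁻⁴ × 0.17 = 0.031416 m
2080–3580 m: 0.23 × 1500 × 1.3×10⁻⁴ = 0.04485 m
Δh = 0.032805 + 0.17820 + 0.049776 + 0.031416 + 0.04485 = 0.337047 m

0.337 m of thermosteric rise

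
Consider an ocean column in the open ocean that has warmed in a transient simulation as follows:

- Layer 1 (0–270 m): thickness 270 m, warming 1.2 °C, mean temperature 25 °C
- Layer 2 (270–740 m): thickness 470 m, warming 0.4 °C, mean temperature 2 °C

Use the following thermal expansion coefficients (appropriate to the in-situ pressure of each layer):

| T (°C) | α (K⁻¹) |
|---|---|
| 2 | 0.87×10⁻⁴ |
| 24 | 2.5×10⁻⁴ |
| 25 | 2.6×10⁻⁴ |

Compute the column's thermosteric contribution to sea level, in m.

0.101 m

Layer 1 at 25 °C → α = 2.6×10⁻⁴ K⁻¹
Layer 2 at 2 °C → α = 0.87×10⁻⁴ K⁻¹
2.6×10⁻⁴ × 1.2 × 270 = 0.08424 m
270–740 m: 0.4 × 0.87×10⁻⁴ × 470 = 0.016356 m
Δh = 0.08424 + 0.016356 = 0.100596 m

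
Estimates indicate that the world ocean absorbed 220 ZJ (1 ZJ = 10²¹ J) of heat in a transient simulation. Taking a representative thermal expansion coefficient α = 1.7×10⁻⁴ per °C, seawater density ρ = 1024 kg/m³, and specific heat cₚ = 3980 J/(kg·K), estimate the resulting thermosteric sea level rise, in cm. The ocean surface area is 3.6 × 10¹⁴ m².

Per unit area: Q = 220×10²¹ / (3.6×10¹⁴) ≈ 6.111×10⁸ J/m²
Δh = αQ/(ρcₚ) = 1.7×10⁻⁴ × 6.111×10⁸ / (1024 × 3980) ≈ 0.02549 m

Δh ≈ 2.55 cm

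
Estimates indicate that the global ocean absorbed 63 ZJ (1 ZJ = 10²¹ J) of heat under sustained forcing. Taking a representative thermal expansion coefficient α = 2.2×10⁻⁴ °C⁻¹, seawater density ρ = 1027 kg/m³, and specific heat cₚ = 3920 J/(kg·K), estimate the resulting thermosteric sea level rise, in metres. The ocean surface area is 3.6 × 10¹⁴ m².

Δh ≈ 0.00956 m

Per unit area: Q = 63×10²¹ / (3.6×10¹⁴) = 1.75×10⁸ J/m²
Δh = αQ/(ρcₚ) = 2.2×10⁻⁴ × 1.75×10⁸ / (1027 × 3920) ≈ 0.0095632 m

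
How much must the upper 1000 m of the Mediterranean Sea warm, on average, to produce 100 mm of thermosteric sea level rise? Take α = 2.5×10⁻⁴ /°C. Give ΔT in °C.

ΔT = Δh/(αH) = 0.1 / (2.5×10⁻⁴ × 1000) = 0.4000 °C

0.400 °C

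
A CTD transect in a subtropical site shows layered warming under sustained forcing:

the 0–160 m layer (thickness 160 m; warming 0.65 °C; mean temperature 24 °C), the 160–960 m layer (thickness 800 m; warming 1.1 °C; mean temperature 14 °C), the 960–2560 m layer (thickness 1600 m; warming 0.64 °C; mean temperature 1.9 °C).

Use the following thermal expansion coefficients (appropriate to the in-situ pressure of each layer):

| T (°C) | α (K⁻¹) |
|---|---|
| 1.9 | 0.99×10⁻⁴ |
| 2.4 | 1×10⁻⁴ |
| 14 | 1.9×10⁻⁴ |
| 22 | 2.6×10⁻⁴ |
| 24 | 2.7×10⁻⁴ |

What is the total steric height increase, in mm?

Layer 1 at 24 °C → α = 2.7×10⁻⁴ K⁻¹
Layer 2 at 14 °C → α = 1.9×10⁻⁴ K⁻¹
Layer 3 at 1.9 °C → α = 0.99×10⁻⁴ K⁻¹
Layer 1: 2.7×10⁻⁴ × 160 × 0.65 = 0.02808 m
1.1 × 1.9×10⁻⁴ × 800 = 0.16720 m
Layer 3: 0.64 × 1600 × 0.99×10⁻⁴ = 0.101376 m
Δh = 0.02808 + 0.16720 + 0.101376 = 0.296656 m

about 297 mm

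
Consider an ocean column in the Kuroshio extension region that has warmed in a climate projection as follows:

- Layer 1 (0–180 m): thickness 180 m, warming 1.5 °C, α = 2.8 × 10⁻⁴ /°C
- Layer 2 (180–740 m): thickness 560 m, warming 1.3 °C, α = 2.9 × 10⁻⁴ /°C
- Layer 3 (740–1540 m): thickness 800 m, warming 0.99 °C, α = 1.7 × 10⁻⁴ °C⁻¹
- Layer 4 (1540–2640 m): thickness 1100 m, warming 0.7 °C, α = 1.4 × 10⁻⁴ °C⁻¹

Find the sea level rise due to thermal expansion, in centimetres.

53 cm

0–180 m: 180 × 1.5 × 2.8×10⁻⁴ = 0.07560 m
180–740 m: 2.9×10⁻⁴ × 560 × 1.3 = 0.21112 m
740–1540 m: 800 × 1.7×10⁻⁴ × 0.99 = 0.13464 m
1540–2640 m: 0.7 × 1100 × 1.4×10⁻⁴ = 0.10780 m
Δh = 0.07560 + 0.21112 + 0.13464 + 0.10780 = 0.52916 m ≈ 53 cm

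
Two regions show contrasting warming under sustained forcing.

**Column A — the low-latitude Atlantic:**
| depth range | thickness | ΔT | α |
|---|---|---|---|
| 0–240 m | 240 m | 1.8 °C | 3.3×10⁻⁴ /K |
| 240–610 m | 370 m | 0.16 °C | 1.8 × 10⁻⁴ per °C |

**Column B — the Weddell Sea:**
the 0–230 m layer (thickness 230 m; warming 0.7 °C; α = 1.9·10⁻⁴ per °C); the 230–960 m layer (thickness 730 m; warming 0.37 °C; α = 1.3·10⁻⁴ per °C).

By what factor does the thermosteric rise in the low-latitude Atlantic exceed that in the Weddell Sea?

A 0–240 m: 3.3×10⁻⁴ × 240 × 1.8 = 0.14256 m
A Layer 2: 370 × 1.8×10⁻⁴ × 0.16 = 0.010656 m
A total: 0.153216 m
B 0–230 m: 230 × 0.7 × 1.9×10⁻⁴ = 0.03059 m
B 230–960 m: 1.3×10⁻⁴ × 730 × 0.37 = 0.035113 m
B total: 0.065703 m
Ratio: 0.153216 / 0.065703 ≈ 2.332

2.3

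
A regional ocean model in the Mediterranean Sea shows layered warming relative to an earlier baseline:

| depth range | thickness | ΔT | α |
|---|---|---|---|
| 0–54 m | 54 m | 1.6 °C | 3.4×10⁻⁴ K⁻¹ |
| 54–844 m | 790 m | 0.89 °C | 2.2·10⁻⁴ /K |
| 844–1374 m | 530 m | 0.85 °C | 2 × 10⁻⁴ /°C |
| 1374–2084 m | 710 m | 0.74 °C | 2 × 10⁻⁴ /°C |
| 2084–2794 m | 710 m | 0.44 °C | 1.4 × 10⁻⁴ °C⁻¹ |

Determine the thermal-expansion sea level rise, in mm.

Δh = 420 mm

3.4×10⁻⁴ × 54 × 1.6 = 0.029376 m
790 × 0.89 × 2.2×10⁻⁴ = 0.154682 m
Layer 3: 530 × 0.85 × 2×10⁻⁴ = 0.09010 m
0.74 × 710 × 2×10⁻⁴ = 0.10508 m
2084–2794 m: 1.4×10⁻⁴ × 710 × 0.44 = 0.043736 m
Δh = 0.029376 + 0.154682 + 0.09010 + 0.10508 + 0.043736 = 0.422974 m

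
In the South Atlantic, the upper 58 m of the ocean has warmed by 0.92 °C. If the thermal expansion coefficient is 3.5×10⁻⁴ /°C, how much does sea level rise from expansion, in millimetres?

Δh = αΔT·H = 3.5×10⁻⁴ × 0.92 × 58 = 0.018676 m

Δh = 19 mm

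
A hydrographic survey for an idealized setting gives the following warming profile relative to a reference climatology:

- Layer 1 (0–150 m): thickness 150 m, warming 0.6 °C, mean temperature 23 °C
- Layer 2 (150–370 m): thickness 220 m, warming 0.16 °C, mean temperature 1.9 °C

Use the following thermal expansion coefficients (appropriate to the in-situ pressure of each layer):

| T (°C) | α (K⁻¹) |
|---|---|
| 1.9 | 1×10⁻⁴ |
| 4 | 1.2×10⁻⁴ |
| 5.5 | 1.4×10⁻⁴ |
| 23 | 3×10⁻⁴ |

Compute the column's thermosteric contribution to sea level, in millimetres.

Layer 1 at 23 °C → α = 3×10⁻⁴ K⁻¹
Layer 2 at 1.9 °C → α = 1×10⁻⁴ K⁻¹
Layer 1: 150 × 0.6 × 3×10⁻⁴ = 0.02700 m
Layer 2: 0.16 × 220 × 1×10⁻⁴ = 0.00352 m
Δh = 0.02700 + 0.00352 = 0.03052 m ≈ 30.5 mm

Δh = 30.5 mm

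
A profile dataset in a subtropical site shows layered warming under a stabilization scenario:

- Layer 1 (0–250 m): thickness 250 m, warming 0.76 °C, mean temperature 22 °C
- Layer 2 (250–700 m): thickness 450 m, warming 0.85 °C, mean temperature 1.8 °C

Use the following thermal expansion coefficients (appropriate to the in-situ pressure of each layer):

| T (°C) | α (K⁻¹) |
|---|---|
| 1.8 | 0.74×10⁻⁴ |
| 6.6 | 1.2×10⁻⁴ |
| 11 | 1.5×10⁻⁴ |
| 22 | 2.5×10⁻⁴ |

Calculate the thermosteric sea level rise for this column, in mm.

Layer 1 at 22 °C → α = 2.5×10⁻⁴ K⁻¹
Layer 2 at 1.8 °C → α = 0.74×10⁻⁴ K⁻¹
Layer 1: 250 × 0.76 × 2.5×10⁻⁴ = 0.04750 m
Layer 2: 0.85 × 0.74×10⁻⁴ × 450 = 0.028305 m
Δh = 0.04750 + 0.028305 = 0.075805 m

Δh = 75.8 mm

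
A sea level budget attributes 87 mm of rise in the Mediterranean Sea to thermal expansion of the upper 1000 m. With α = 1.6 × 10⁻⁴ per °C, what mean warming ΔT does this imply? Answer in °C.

ΔT = Δh/(αH) = 0.087 / (1.6×10⁻⁴ × 1000) ≈ 0.5438 °C

0.544 °C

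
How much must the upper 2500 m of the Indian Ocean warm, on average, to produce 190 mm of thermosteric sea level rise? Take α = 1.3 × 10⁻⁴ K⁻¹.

ΔT ≈ 0.585 °C

ΔT = Δh/(αH) = 0.19 / (1.3×10⁻⁴ × 2500) ≈ 0.5846 °C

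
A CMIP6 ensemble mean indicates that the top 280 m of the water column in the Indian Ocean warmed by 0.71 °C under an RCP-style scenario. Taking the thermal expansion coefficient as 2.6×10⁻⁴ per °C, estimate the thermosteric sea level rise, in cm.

Δh = αΔT·H = 2.6×10⁻⁴ × 0.71 × 280 = 0.051688 m

5.17 cm of thermosteric rise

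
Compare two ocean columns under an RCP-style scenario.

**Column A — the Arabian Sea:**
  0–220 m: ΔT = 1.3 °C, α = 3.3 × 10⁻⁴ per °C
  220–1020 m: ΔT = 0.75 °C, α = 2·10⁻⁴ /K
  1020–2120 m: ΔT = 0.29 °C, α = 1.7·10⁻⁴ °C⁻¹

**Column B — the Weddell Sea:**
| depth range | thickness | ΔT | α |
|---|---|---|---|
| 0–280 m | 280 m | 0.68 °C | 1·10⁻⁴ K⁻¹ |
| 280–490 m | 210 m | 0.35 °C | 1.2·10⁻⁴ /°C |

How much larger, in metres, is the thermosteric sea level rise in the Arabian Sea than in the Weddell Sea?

Δh_A − Δh_B ≈ 0.241 m

A Layer 1: 1.3 × 3.3×10⁻⁴ × 220 = 0.09438 m
A 2×10⁻⁴ × 800 × 0.75 = 0.12000 m
A 1020–2120 m: 1100 × 0.29 × 1.7×10⁻⁴ = 0.05423 m
A total: 0.26861 m
B 0.68 × 1×10⁻⁴ × 280 = 0.01904 m
B Layer 2: 1.2×10⁻⁴ × 0.35 × 210 = 0.00882 m
B total: 0.02786 m
Difference: 0.26861 − 0.02786 = 0.24075 m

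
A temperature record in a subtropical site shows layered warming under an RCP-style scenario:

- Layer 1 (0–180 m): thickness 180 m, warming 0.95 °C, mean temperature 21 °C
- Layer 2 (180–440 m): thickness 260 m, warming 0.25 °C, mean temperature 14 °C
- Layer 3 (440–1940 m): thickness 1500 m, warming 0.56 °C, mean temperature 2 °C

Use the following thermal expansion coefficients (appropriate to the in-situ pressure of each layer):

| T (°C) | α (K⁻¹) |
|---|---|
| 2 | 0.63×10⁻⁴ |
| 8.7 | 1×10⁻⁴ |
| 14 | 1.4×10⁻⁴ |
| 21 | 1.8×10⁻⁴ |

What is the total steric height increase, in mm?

about 92.8 mm

Layer 1 at 21 °C → α = 1.8×10⁻⁴ K⁻¹
Layer 2 at 14 °C → α = 1.4×10⁻⁴ K⁻¹
Layer 3 at 2 °C → α = 0.63×10⁻⁴ K⁻¹
180 × 0.95 × 1.8×10⁻⁴ = 0.03078 m
180–440 m: 1.4×10⁻⁴ × 0.25 × 260 = 0.00910 m
0.56 × 1500 × 0.63×10⁻⁴ = 0.05292 m
Δh = 0.03078 + 0.00910 + 0.05292 = 0.09280 m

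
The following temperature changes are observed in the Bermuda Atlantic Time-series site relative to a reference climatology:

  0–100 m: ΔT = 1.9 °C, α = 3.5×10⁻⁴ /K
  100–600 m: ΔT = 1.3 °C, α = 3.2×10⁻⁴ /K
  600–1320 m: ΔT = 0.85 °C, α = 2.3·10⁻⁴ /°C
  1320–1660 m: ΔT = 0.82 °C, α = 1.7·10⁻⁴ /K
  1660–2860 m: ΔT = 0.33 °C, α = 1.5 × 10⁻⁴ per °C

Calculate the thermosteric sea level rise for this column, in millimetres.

100 × 3.5×10⁻⁴ × 1.9 = 0.06650 m
1.3 × 500 × 3.2×10⁻⁴ = 0.20800 m
600–1320 m: 720 × 0.85 × 2.3×10⁻⁴ = 0.14076 m
1320–1660 m: 0.82 × 340 × 1.7×10⁻⁴ = 0.047396 m
1660–2860 m: 1200 × 1.5×10⁻⁴ × 0.33 = 0.05940 m
Δh = 0.06650 + 0.20800 + 0.14076 + 0.047396 + 0.05940 = 0.522056 m

Δh = 520 mm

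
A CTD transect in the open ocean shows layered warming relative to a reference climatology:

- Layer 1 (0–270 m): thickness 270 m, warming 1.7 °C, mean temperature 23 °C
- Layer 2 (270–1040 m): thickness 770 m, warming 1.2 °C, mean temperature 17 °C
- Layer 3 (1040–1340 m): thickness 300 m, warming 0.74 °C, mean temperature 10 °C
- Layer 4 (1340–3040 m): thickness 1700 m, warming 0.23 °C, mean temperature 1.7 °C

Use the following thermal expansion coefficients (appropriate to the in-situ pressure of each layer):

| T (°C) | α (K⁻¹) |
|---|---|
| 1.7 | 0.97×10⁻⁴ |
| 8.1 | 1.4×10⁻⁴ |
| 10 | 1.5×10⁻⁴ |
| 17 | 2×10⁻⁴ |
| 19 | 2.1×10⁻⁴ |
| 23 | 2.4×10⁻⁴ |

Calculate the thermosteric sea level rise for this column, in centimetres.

Layer 1 at 23 °C → α = 2.4×10⁻⁴ K⁻¹
Layer 2 at 17 °C → α = 2×10⁻⁴ K⁻¹
Layer 3 at 10 °C → α = 1.5×10⁻⁴ K⁻¹
Layer 4 at 1.7 °C → α = 0.97×10⁻⁴ K⁻¹
0–270 m: 270 × 1.7 × 2.4×10⁻⁴ = 0.11016 m
270–1040 m: 2×10⁻⁴ × 1.2 × 770 = 0.18480 m
1040–1340 m: 1.5×10⁻⁴ × 0.74 × 300 = 0.03330 m
1340–3040 m: 0.23 × 1700 × 0.97×10⁻⁴ = 0.037927 m
Δh = 0.11016 + 0.18480 + 0.03330 + 0.037927 = 0.366187 m

about 37 cm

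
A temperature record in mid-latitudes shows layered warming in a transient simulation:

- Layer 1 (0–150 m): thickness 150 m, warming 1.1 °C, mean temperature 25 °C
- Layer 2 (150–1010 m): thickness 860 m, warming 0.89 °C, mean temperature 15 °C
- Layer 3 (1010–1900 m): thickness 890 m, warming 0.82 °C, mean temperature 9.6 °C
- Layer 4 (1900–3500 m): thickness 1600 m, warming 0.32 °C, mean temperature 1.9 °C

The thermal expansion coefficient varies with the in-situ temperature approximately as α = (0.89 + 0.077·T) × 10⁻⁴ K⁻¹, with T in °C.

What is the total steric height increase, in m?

Layer 1: α = (0.89 + 0.077×25)×10⁻⁴ = 2.815×10⁻⁴ K⁻¹
Layer 2: α = (0.89 + 0.077×15)×10⁻⁴ = 2.045×10⁻⁴ K⁻¹
Layer 3: α = (0.89 + 0.077×9.6)×10⁻⁴ = 1.6292×10⁻⁴ K⁻¹
Layer 4: α = (0.89 + 0.077×1.9)×10⁻⁴ = 1.0363×10⁻⁴ K⁻¹
0–150 m: 1.1 × 2.815×10⁻⁴ × 150 = 0.0464475 m
150–1010 m: 0.89 × 2.045×10⁻⁴ × 860 = 0.1565243 m
Layer 3: 1.6292×10⁻⁴ × 0.82 × 890 = 0.118899016 m
Layer 4: 1600 × 1.0363×10⁻⁴ × 0.32 = 0.05305856 m
Δh = 0.0464475 + 0.1565243 + 0.118899016 + 0.05305856 = 0.374929376 m

Δh = 0.375 m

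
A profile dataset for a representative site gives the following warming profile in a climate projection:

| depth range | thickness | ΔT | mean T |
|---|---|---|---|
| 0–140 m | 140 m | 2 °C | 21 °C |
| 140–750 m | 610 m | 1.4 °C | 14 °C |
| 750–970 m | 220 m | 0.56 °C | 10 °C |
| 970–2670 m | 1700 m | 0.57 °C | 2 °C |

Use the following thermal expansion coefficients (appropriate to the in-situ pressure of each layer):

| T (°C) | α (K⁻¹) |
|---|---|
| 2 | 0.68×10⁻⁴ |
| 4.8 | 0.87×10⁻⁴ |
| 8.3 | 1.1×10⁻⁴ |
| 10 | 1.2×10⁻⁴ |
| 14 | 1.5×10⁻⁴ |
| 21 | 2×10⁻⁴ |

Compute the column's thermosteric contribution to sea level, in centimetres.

Layer 1 at 21 °C → α = 2×10⁻⁴ K⁻¹
Layer 2 at 14 °C → α = 1.5×10⁻⁴ K⁻¹
Layer 3 at 10 °C → α = 1.2×10⁻⁴ K⁻¹
Layer 4 at 2 °C → α = 0.68×10⁻⁴ K⁻¹
Layer 1: 2×10⁻⁴ × 2 × 140 = 0.05600 m
140–750 m: 1.4 × 610 × 1.5×10⁻⁴ = 0.12810 m
1.2×10⁻⁴ × 0.56 × 220 = 0.014784 m
0.68×10⁻⁴ × 0.57 × 1700 = 0.065892 m
Δh = 0.05600 + 0.12810 + 0.014784 + 0.065892 = 0.264776 m ≈ 26.5 cm

26.5 cm of thermosteric rise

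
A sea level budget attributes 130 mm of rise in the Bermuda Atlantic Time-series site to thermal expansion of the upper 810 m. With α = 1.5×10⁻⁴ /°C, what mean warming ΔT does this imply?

about 1.07 K

ΔT = Δh/(αH) = 0.13 / (1.5×10⁻⁴ × 810) ≈ 1.070 K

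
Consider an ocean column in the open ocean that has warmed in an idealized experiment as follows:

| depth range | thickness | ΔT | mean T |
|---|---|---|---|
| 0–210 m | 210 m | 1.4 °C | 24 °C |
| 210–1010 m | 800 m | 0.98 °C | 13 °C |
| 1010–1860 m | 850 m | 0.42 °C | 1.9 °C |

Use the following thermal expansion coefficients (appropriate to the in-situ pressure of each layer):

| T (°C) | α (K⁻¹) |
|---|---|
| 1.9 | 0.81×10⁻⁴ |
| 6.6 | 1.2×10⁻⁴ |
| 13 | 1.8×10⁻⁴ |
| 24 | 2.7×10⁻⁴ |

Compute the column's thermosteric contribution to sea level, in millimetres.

Layer 1 at 24 °C → α = 2.7×10⁻⁴ K⁻¹
Layer 2 at 13 °C → α = 1.8×10⁻⁴ K⁻¹
Layer 3 at 1.9 °C → α = 0.81×10⁻⁴ K⁻¹
0–210 m: 2.7×10⁻⁴ × 210 × 1.4 = 0.07938 m
Layer 2: 1.8×10⁻⁴ × 800 × 0.98 = 0.14112 m
1010–1860 m: 850 × 0.81×10⁻⁴ × 0.42 = 0.028917 m
Δh = 0.07938 + 0.14112 + 0.028917 = 0.249417 m ≈ 249 mm

249 mm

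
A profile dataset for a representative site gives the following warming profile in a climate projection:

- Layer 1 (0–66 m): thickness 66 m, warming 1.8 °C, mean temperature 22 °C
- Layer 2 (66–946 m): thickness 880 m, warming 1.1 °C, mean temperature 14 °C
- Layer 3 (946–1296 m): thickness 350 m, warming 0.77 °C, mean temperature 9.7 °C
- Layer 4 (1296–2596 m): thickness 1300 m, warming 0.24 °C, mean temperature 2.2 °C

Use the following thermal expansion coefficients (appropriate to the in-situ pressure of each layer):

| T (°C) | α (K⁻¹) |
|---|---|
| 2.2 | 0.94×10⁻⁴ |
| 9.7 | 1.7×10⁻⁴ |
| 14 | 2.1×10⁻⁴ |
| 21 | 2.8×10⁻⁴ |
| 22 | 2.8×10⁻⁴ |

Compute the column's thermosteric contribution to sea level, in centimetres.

Δh ≈ 31.2 cm

Layer 1 at 22 °C → α = 2.8×10⁻⁴ K⁻¹
Layer 2 at 14 °C → α = 2.1×10⁻⁴ K⁻¹
Layer 3 at 9.7 °C → α = 1.7×10⁻⁴ K⁻¹
Layer 4 at 2.2 °C → α = 0.94×10⁻⁴ K⁻¹
0–66 m: 66 × 1.8 × 2.8×10⁻⁴ = 0.033264 m
66–946 m: 2.1×10⁻⁴ × 880 × 1.1 = 0.20328 m
946–1296 m: 1.7×10⁻⁴ × 0.77 × 350 = 0.045815 m
Layer 4: 0.94×10⁻⁴ × 0.24 × 1300 = 0.029328 m
Δh = 0.033264 + 0.20328 + 0.045815 + 0.029328 = 0.311687 m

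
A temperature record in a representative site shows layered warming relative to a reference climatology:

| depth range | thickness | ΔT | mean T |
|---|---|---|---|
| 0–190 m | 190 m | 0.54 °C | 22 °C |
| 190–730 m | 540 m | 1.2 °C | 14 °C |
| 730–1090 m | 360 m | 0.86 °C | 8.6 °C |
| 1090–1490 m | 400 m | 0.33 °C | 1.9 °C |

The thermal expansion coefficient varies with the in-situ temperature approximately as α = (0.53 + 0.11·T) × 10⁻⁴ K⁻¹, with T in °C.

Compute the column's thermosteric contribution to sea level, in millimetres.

Δh = 220 mm

Layer 1: α = (0.53 + 0.11×22)×10⁻⁴ = 2.95×10⁻⁴ K⁻¹
Layer 2: α = (0.53 + 0.11×14)×10⁻⁴ = 2.07×10⁻⁴ K⁻¹
Layer 3: α = (0.53 + 0.11×8.6)×10⁻⁴ = 1.476×10⁻⁴ K⁻¹
Layer 4: α = (0.53 + 0.11×1.9)×10⁻⁴ = 0.739×10⁻⁴ K⁻¹
190 × 2.95×10⁻⁴ × 0.54 = 0.030267 m
190–730 m: 1.2 × 2.07×10⁻⁴ × 540 = 0.134136 m
360 × 1.476×10⁻⁴ × 0.86 = 0.04569696 m
Layer 4: 0.33 × 400 × 0.739×10⁻⁴ = 0.0097548 m
Δh = 0.030267 + 0.134136 + 0.04569696 + 0.0097548 = 0.21985476 m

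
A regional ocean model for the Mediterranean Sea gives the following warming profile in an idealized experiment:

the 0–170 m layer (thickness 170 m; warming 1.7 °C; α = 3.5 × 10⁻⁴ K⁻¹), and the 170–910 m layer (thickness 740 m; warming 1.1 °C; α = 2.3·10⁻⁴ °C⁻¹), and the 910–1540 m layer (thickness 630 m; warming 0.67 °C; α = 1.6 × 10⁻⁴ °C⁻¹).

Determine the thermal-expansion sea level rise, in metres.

0.356 m

0–170 m: 1.7 × 170 × 3.5×10⁻⁴ = 0.10115 m
170–910 m: 2.3×10⁻⁴ × 1.1 × 740 = 0.18722 m
0.67 × 630 × 1.6×10⁻⁴ = 0.067536 m
Δh = 0.10115 + 0.18722 + 0.067536 = 0.355906 m ≈ 0.356 m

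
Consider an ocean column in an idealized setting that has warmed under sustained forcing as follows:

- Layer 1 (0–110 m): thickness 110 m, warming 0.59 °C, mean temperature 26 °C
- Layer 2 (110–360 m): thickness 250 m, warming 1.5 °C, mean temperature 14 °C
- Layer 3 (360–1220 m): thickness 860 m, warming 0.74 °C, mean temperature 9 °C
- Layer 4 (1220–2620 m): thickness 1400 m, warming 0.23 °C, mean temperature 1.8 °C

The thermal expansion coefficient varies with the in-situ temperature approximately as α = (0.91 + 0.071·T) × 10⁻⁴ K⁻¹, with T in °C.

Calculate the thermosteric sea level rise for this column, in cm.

Layer 1: α = (0.91 + 0.071×26)×10⁻⁴ = 2.756×10⁻⁴ K⁻¹
Layer 2: α = (0.91 + 0.071×14)×10⁻⁴ = 1.904×10⁻⁴ K⁻¹
Layer 3: α = (0.91 + 0.071×9)×10⁻⁴ = 1.549×10⁻⁴ K⁻¹
Layer 4: α = (0.91 + 0.071×1.8)×10⁻⁴ = 1.0378×10⁻⁴ K⁻¹
0–110 m: 0.59 × 110 × 2.756×10⁻⁴ = 0.01788644 m
110–360 m: 1.904×10⁻⁴ × 1.5 × 250 = 0.07140 m
360–1220 m: 860 × 1.549×10⁻⁴ × 0.74 = 0.09857836 m
1220–2620 m: 0.23 × 1400 × 1.0378×10⁻⁴ = 0.03341716 m
Δh = 0.01788644 + 0.07140 + 0.09857836 + 0.03341716 = 0.22128196 m

about 22.1 cm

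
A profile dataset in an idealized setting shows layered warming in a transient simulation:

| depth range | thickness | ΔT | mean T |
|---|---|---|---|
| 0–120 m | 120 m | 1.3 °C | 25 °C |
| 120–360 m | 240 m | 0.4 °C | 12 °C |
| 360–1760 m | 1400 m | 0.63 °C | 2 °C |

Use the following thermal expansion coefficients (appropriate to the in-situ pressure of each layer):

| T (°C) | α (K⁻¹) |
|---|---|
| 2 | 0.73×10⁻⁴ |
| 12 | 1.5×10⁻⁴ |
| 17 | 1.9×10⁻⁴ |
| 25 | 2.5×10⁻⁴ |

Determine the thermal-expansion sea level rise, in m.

about 0.12 m

Layer 1 at 25 °C → α = 2.5×10⁻⁴ K⁻¹
Layer 2 at 12 °C → α = 1.5×10⁻⁴ K⁻¹
Layer 3 at 2 °C → α = 0.73×10⁻⁴ K⁻¹
1.3 × 120 × 2.5×10⁻⁴ = 0.03900 m
Layer 2: 0.4 × 240 × 1.5×10⁻⁴ = 0.01440 m
Layer 3: 1400 × 0.63 × 0.73×10⁻⁴ = 0.064386 m
Δh = 0.03900 + 0.01440 + 0.064386 = 0.117786 m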